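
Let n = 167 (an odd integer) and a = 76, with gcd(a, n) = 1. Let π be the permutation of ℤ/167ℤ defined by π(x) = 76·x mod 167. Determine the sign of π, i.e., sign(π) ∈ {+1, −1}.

Trace 11: π^k(11) = [11, 1, 76, 98, 100, 85, 114] for k=0..6.
The orbit structure of x ↦ 76x mod 167: 3 orbits of sizes [83, 83, 1].
With 3 cycles on 167 points, sign = (−1)^{167−3} = +1.
Via Zolotarev, sign(π_{76}) = (76|167) = +1.

+1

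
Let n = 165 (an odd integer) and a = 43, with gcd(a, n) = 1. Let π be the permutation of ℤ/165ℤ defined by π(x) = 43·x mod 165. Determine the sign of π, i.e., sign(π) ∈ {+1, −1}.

Start at x=1: 1 → 43 → 34 → 142 → 1 (one orbit).
51 cycles of lengths [4, 4, 4, 4, 4, 4, 4, 4, 4, 4, 4, 4, 4, 4, 4, 4, 4, 4, 4, 4, 4, 4, 4, 4, 4, 4, 4, 4, 4, 4, 4, 4, 4, 2, 2, 2, 2, 2, 2, 2, 2, 2, 2, 2, 2, 2, 2, 2, 1, 1, 1].
With 51 cycles on 165 points, sign = (−1)^{165−51} = +1.
Check: (43/165) = +1 by Zolotarev.

+1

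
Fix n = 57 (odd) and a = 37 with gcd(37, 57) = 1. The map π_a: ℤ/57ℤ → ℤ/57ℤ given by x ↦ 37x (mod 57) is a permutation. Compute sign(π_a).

Orbit of 37 under x↦37x: [37, 1]… (length divides ord_57(37)).
Decompose π into cycles: lengths [2, 2, 2, 2, 2, 2, 2, 2, 2, 2, 2, 2, 2, 2, 2, 2, 2, 2, 2, 2, 2, 2, 2, 2, 2, 2, 2, 1, 1, 1] (30 cycles, including the fixed point 0).
Σ(ℓ_i−1) = 57−30 = 27; sign = (−1)^27 = -1.

-1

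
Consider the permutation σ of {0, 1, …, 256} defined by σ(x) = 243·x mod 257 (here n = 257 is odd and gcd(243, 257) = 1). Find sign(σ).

Start at x=228: 228 → 149 → 227 → 163 → 31 → 80 → 165 → … (one orbit).
2 cycles of lengths [256, 1].
2 cycles on 257: each ℓ→(−1)^(ℓ−1), product (−1)^255 = -1.
(243|257)_J = -1 (Zolotarev's lemma cross-check).

-1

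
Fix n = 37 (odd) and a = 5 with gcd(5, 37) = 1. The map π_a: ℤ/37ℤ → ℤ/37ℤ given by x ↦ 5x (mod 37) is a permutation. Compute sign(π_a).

-1

Start at x=4: 4 → 20 → 26 → 19 → 21 → 31 → 7 → … (one orbit).
Decompose π into cycles: lengths [36, 1] (2 cycles, including the fixed point 0).
n − c = 37 − 2 = 35; sign = (−1)^35 = -1.
The Jacobi symbol (5|37) = -1 (Zolotarev) agrees.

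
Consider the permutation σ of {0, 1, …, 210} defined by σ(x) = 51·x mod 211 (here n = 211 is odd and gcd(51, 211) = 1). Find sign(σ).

+1

Orbit of 113 under x↦51x: [113, 66, 201, 123, 154, 47, 76]… (length divides ord_211(51)).
The orbit structure of x ↦ 51x mod 211: 3 orbits of sizes [105, 105, 1].
With 3 cycles on 211 points, sign = (−1)^{211−3} = +1.
Via Zolotarev, sign(π_{51}) = (51|211) = +1.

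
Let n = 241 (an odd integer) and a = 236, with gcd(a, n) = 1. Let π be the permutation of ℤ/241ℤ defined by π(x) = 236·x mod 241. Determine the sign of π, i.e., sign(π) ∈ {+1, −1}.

+1

Orbit of 177 under x↦236x: [177, 79, 87, 47, 6, 211, 150]… (length divides ord_241(236)).
7 cycles of lengths [40, 40, 40, 40, 40, 40, 1].
Σ(ℓ_i−1) = 241−7 = 234; sign = (−1)^234 = +1.
(236|241)_J = +1 (Zolotarev's lemma cross-check).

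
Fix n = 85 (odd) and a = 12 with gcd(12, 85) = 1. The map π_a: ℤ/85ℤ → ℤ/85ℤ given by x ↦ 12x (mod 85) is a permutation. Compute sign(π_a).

Trace 59: π^k(59) = [59, 28, 81, 37, 19, 58, 16] for k=0..6.
7 cycles of lengths [16, 16, 16, 16, 16, 4, 1].
Σ(ℓ_i−1) = 85−7 = 78; sign = (−1)^78 = +1.

+1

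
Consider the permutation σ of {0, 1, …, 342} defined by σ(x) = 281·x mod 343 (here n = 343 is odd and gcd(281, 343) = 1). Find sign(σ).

Orbit of 120 under x↦281x: [120, 106, 288, 323, 211, 295, 232]… (length divides ord_343(281)).
Cycle lengths of π_281 on ℤ/343ℤ: [49, 49, 49, 49, 49, 49, 7, 7, 7, 7, 7, 7, 1, 1, 1, 1, 1, 1, 1]; 19 cycles in total.
With 19 cycles on 343 points, sign = (−1)^{343−19} = +1.
Via Zolotarev, sign(π_{281}) = (281|343) = +1.

+1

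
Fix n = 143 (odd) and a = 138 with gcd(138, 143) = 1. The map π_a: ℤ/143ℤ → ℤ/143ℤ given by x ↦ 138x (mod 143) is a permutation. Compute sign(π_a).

+1

Trace 1: π^k(1) = [1, 138, 25, 18, 53, 21, 38] for k=0..6.
Cycle lengths of π_138 on ℤ/143ℤ: [20, 20, 20, 20, 20, 20, 10, 4, 4, 4, 1]; 11 cycles in total.
11 cycles on 143: each ℓ→(−1)^(ℓ−1), product (−1)^132 = +1.
(138|143)_J = +1 (Zolotarev's lemma cross-check).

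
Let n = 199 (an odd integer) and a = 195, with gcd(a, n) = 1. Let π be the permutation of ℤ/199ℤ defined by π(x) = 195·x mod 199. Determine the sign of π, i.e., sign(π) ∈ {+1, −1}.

Start at x=139: 139 → 41 → 35 → 59 → 162 → 148 → 5 → … (one orbit).
π_195 has 2 disjoint cycles with lengths [198, 1] on {0,…,198}.
n − c = 199 − 2 = 197; sign = (−1)^197 = -1.
Via Zolotarev, sign(π_{195}) = (195|199) = -1.

-1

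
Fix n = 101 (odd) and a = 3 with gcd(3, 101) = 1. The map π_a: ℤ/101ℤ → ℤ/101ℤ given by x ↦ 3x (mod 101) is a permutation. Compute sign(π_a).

Trace 55: π^k(55) = [55, 64, 91, 71, 11, 33, 99] for k=0..6.
2 cycles of lengths [100, 1].
101 − 2 = 99 transpositions; sign(π) = (−1)^99 = -1.

-1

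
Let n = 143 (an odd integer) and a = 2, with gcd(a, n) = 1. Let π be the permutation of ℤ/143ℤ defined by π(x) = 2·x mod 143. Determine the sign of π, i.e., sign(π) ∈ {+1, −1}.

+1

Start at x=138: 138 → 133 → 123 → 103 → 63 → 126 → 109 → … (one orbit).
π_2 has 5 disjoint cycles with lengths [60, 60, 12, 10, 1] on {0,…,142}.
5 cycles on 143: each ℓ→(−1)^(ℓ−1), product (−1)^138 = +1.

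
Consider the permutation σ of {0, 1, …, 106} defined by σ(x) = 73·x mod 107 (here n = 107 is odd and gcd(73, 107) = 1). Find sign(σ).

Trace 89: π^k(89) = [89, 77, 57, 95, 87, 38, 99] for k=0..6.
Cycle lengths of π_73 on ℤ/107ℤ: [106, 1]; 2 cycles in total.
2 cycles on 107: each ℓ→(−1)^(ℓ−1), product (−1)^105 = -1.
(73|107)_J = -1 (Zolotarev's lemma cross-check).

-1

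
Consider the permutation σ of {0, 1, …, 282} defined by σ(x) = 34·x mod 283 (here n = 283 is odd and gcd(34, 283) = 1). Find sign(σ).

+1

Start at x=215: 215 → 235 → 66 → 263 → 169 → 86 → 94 → … (one orbit).
Cycle lengths of π_34 on ℤ/283ℤ: [141, 141, 1]; 3 cycles in total.
3 cycles on 283: each ℓ→(−1)^(ℓ−1), product (−1)^280 = +1.
(34|283)_J = +1 (Zolotarev's lemma cross-check).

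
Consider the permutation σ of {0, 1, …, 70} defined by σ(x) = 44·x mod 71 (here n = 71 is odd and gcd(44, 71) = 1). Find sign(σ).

Start at x=64: 64 → 47 → 9 → 41 → 29 → 69 → 54 → … (one orbit).
Cycle type of π: 70 + 1; total 2 cycles.
sign(π) = (−1)^{n − #cycles} = (−1)^{71−2} = (−1)^69 = -1.
(44|71)_J = -1 (Zolotarev's lemma cross-check).

-1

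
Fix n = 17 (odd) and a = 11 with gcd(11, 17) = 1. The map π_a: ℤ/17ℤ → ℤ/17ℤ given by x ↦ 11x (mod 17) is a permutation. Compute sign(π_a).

-1

Start at x=13: 13 → 7 → 9 → 14 → 1 → 11 → 2 → … (one orbit).
Decompose π into cycles: lengths [16, 1] (2 cycles, including the fixed point 0).
With 2 cycles on 17 points, sign = (−1)^{17−2} = -1.
Zolotarev: (11|17) = -1, matching the cycle-count sign.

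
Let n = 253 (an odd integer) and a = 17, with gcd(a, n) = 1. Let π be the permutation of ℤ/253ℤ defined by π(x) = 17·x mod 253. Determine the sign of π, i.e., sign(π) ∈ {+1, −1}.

Trace 107: π^k(107) = [107, 48, 57, 210, 28, 223, 249] for k=0..6.
π_17 has 5 disjoint cycles with lengths [110, 110, 22, 10, 1] on {0,…,252}.
sign(π) = (−1)^{n − #cycles} = (−1)^{253−5} = (−1)^248 = +1.

+1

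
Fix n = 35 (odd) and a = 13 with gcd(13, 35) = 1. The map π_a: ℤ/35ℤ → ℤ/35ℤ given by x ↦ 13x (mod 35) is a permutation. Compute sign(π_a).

+1

Orbit of 13 under x↦13x: [13, 29, 27, 1]… (length divides ord_35(13)).
Cycle lengths of π_13 on ℤ/35ℤ: [4, 4, 4, 4, 4, 4, 4, 2, 2, 2, 1]; 11 cycles in total.
Σ(ℓ_i−1) = 35−11 = 24; sign = (−1)^24 = +1.
The Jacobi symbol (13|35) = +1 (Zolotarev) agrees.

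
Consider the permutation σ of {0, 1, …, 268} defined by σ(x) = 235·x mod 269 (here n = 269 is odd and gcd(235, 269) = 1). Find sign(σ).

Orbit of 78 under x↦235x: [78, 38, 53, 81, 205, 24, 260]… (length divides ord_269(235)).
π_235 has 5 disjoint cycles with lengths [67, 67, 67, 67, 1] on {0,…,268}.
n − c = 269 − 5 = 264; sign = (−1)^264 = +1.

+1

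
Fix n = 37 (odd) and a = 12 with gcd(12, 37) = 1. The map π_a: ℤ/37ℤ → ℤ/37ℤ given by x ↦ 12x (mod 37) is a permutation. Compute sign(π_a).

+1

Orbit of 12 under x↦12x: [12, 33, 26, 16, 7, 10, 9]… (length divides ord_37(12)).
Cycle lengths of π_12 on ℤ/37ℤ: [9, 9, 9, 9, 1]; 5 cycles in total.
n − c = 37 − 5 = 32; sign = (−1)^32 = +1.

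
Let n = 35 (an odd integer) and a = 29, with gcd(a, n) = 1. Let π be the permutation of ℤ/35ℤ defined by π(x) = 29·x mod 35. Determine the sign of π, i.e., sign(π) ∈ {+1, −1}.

+1

Start at x=1: 1 → 29 → 1 (one orbit).
Decompose π into cycles: lengths [2, 2, 2, 2, 2, 2, 2, 2, 2, 2, 2, 2, 2, 2, 1, 1, 1, 1, 1, 1, 1] (21 cycles, including the fixed point 0).
n − c = 35 − 21 = 14; sign = (−1)^14 = +1.
Zolotarev: (29|35) = +1, matching the cycle-count sign.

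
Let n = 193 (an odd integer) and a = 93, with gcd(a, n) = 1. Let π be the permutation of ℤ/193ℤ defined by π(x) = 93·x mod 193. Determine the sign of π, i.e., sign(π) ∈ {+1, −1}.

Start at x=161: 161 → 112 → 187 → 21 → 23 → 16 → 137 → … (one orbit).
π_93 has 3 disjoint cycles with lengths [96, 96, 1] on {0,…,192}.
Σ(ℓ_i−1) = 193−3 = 190; sign = (−1)^190 = +1.

+1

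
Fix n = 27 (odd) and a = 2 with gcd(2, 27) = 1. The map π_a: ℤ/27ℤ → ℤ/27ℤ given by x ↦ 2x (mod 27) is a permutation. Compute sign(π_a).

-1

Trace 2: π^k(2) = [2, 4, 8, 16, 5, 10, 20] for k=0..6.
Cycle lengths of π_2 on ℤ/27ℤ: [18, 6, 2, 1]; 4 cycles in total.
sign(π) = (−1)^{n − #cycles} = (−1)^{27−4} = (−1)^23 = -1.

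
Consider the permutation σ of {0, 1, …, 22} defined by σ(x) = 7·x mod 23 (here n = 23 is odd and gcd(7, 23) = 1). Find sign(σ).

Trace 5: π^k(5) = [5, 12, 15, 13, 22, 16, 20] for k=0..6.
2 cycles of lengths [22, 1].
2 cycles on 23: each ℓ→(−1)^(ℓ−1), product (−1)^21 = -1.

-1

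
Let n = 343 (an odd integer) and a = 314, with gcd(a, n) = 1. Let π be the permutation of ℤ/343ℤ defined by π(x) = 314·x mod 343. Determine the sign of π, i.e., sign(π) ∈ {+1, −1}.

Start at x=111: 111 → 211 → 55 → 120 → 293 → 78 → 139 → … (one orbit).
Cycle type of π: 98×3 + 14×3 + 2×3 + 1; total 10 cycles.
sign(π) = (−1)^{n − #cycles} = (−1)^{343−10} = (−1)^333 = -1.
The Jacobi symbol (314|343) = -1 (Zolotarev) agrees.

-1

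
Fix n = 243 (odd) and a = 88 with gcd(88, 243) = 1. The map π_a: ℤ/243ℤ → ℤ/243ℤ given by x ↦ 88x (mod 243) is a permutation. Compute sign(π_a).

Start at x=64: 64 → 43 → 139 → 82 → 169 → 49 → 181 → … (one orbit).
The orbit structure of x ↦ 88x mod 243: 11 orbits of sizes [81, 81, 27, 27, 9, 9, 3, 3, 1, 1, 1].
11 cycles on 243: each ℓ→(−1)^(ℓ−1), product (−1)^232 = +1.

+1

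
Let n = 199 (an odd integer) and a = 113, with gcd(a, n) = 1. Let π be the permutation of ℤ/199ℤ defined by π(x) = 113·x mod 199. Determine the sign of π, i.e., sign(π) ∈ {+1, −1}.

Trace 12: π^k(12) = [12, 162, 197, 172, 133, 104, 11] for k=0..6.
Cycle lengths of π_113 on ℤ/199ℤ: [198, 1]; 2 cycles in total.
With 2 cycles on 199 points, sign = (−1)^{199−2} = -1.

-1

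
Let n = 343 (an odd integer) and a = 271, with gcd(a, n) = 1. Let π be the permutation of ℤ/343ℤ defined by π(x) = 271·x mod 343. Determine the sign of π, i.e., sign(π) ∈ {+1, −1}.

Trace 200: π^k(200) = [200, 6, 254, 234, 302, 208, 116] for k=0..6.
Cycle lengths of π_271 on ℤ/343ℤ: [294, 42, 6, 1]; 4 cycles in total.
4 cycles on 343: each ℓ→(−1)^(ℓ−1), product (−1)^339 = -1.
Via Zolotarev, sign(π_{271}) = (271|343) = -1.

-1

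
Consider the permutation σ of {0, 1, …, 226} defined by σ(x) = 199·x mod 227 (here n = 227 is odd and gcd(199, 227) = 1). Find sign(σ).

Trace 119: π^k(119) = [119, 73, 226, 28, 124, 160, 60] for k=0..6.
The orbit structure of x ↦ 199x mod 227: 2 orbits of sizes [226, 1].
sign(π) = (−1)^{n − #cycles} = (−1)^{227−2} = (−1)^225 = -1.

-1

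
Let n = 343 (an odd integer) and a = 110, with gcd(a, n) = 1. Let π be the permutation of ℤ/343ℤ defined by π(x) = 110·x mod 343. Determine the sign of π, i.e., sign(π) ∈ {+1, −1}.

Start at x=248: 248 → 183 → 236 → 235 → 125 → 30 → 213 → … (one orbit).
The orbit structure of x ↦ 110x mod 343: 4 orbits of sizes [294, 42, 6, 1].
343 − 4 = 339 transpositions; sign(π) = (−1)^339 = -1.
The Jacobi symbol (110|343) = -1 (Zolotarev) agrees.

-1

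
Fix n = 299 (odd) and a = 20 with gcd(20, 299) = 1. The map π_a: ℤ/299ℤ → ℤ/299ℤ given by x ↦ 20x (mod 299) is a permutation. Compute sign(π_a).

Orbit of 127 under x↦20x: [127, 148, 269, 297, 259, 97, 146]… (length divides ord_299(20)).
The orbit structure of x ↦ 20x mod 299: 5 orbits of sizes [132, 132, 22, 12, 1].
299 − 5 = 294 transpositions; sign(π) = (−1)^294 = +1.

+1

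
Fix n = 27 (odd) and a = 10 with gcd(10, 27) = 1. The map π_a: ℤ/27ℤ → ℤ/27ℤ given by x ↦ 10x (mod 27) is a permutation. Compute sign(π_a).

+1

Orbit of 19 under x↦10x: [19, 1, 10]… (length divides ord_27(10)).
Cycle type of π: 3×6 + 1×9; total 15 cycles.
27 − 15 = 12 transpositions; sign(π) = (−1)^12 = +1.
The Jacobi symbol (10|27) = +1 (Zolotarev) agrees.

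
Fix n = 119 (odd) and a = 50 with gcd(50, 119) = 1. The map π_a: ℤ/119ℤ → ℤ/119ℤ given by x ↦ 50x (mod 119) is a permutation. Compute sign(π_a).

Trace 1: π^k(1) = [1, 50] for k=0..1.
The orbit structure of x ↦ 50x mod 119: 63 orbits of sizes [2, 2, 2, 2, 2, 2, 2, 2, 2, 2, 2, 2, 2, 2, 2, 2, 2, 2, 2, 2, 2, 2, 2, 2, 2, 2, 2, 2, 2, 2, 2, 2, 2, 2, 2, 2, 2, 2, 2, 2, 2, 2, 2, 2, 2, 2, 2, 2, 2, 2, 2, 2, 2, 2, 2, 2, 1, 1, 1, 1, 1, 1, 1].
sign(π) = (−1)^{n − #cycles} = (−1)^{119−63} = (−1)^56 = +1.
Zolotarev: (50|119) = +1, matching the cycle-count sign.

+1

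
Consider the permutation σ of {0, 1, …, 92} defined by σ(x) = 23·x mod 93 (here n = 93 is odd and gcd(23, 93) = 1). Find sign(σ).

+1

Start at x=29: 29 → 16 → 89 → 1 → 23 → 64 → 77 → … (one orbit).
11 cycles of lengths [10, 10, 10, 10, 10, 10, 10, 10, 10, 2, 1].
n − c = 93 − 11 = 82; sign = (−1)^82 = +1.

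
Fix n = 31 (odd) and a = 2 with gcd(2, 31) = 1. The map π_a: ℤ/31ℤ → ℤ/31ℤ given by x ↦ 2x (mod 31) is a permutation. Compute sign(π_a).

Start at x=16: 16 → 1 → 2 → 4 → 8 → 16 (one orbit).
7 cycles of lengths [5, 5, 5, 5, 5, 5, 1].
Σ(ℓ_i−1) = 31−7 = 24; sign = (−1)^24 = +1.
(2|31)_J = +1 (Zolotarev's lemma cross-check).

+1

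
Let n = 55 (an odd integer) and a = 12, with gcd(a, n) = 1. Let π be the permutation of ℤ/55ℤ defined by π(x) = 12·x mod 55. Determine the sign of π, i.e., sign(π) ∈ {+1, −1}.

Orbit of 12 under x↦12x: [12, 34, 23, 1]… (length divides ord_55(12)).
π_12 has 22 disjoint cycles with lengths [4, 4, 4, 4, 4, 4, 4, 4, 4, 4, 4, 1, 1, 1, 1, 1, 1, 1, 1, 1, 1, 1] on {0,…,54}.
55 − 22 = 33 transpositions; sign(π) = (−1)^33 = -1.

-1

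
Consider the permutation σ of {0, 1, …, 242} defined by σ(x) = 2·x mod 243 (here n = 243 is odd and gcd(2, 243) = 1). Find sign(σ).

-1

Trace 68: π^k(68) = [68, 136, 29, 58, 116, 232, 221] for k=0..6.
π_2 has 6 disjoint cycles with lengths [162, 54, 18, 6, 2, 1] on {0,…,242}.
243 − 6 = 237 transpositions; sign(π) = (−1)^237 = -1.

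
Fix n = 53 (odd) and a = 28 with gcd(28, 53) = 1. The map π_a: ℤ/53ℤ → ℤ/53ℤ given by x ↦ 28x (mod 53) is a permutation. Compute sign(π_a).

Trace 46: π^k(46) = [46, 16, 24, 36, 1, 28, 42] for k=0..6.
Cycle lengths of π_28 on ℤ/53ℤ: [13, 13, 13, 13, 1]; 5 cycles in total.
n − c = 53 − 5 = 48; sign = (−1)^48 = +1.
Zolotarev: (28|53) = +1, matching the cycle-count sign.

+1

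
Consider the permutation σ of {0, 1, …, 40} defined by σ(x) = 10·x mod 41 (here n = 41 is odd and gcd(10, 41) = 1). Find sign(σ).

Start at x=16: 16 → 37 → 1 → 10 → 18 → 16 (one orbit).
Decompose π into cycles: lengths [5, 5, 5, 5, 5, 5, 5, 5, 1] (9 cycles, including the fixed point 0).
n − c = 41 − 9 = 32; sign = (−1)^32 = +1.
(10|41)_J = +1 (Zolotarev's lemma cross-check).

+1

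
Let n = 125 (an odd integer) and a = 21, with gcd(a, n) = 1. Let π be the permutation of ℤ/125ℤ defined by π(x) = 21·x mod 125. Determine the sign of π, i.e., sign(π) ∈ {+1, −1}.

Orbit of 91 under x↦21x: [91, 36, 6, 1, 21, 66, 11]… (length divides ord_125(21)).
Cycle lengths of π_21 on ℤ/125ℤ: [25, 25, 25, 25, 5, 5, 5, 5, 1, 1, 1, 1, 1]; 13 cycles in total.
n − c = 125 − 13 = 112; sign = (−1)^112 = +1.
(21|125)_J = +1 (Zolotarev's lemma cross-check).

+1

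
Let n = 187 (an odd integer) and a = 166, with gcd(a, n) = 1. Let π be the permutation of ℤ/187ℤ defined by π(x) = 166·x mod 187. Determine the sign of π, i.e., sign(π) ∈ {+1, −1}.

+1

Orbit of 166 under x↦166x: [166, 67, 89, 1]… (length divides ord_187(166)).
Cycle type of π: 4×44 + 1×11; total 55 cycles.
187 − 55 = 132 transpositions; sign(π) = (−1)^132 = +1.
(166|187)_J = +1 (Zolotarev's lemma cross-check).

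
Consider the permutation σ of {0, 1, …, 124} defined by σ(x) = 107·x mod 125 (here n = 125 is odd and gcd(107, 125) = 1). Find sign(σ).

Orbit of 74 under x↦107x: [74, 43, 101, 57, 99, 93, 76]… (length divides ord_125(107)).
12 cycles of lengths [20, 20, 20, 20, 20, 4, 4, 4, 4, 4, 4, 1].
12 cycles on 125: each ℓ→(−1)^(ℓ−1), product (−1)^113 = -1.

-1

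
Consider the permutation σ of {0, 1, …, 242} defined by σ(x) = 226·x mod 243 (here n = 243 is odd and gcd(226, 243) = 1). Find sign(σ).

+1

Orbit of 145 under x↦226x: [145, 208, 109, 91, 154, 55, 37]… (length divides ord_243(226)).
π_226 has 27 disjoint cycles with lengths [27, 27, 27, 27, 27, 27, 9, 9, 9, 9, 9, 9, 3, 3, 3, 3, 3, 3, 1, 1, 1, 1, 1, 1, 1, 1, 1] on {0,…,242}.
With 27 cycles on 243 points, sign = (−1)^{243−27} = +1.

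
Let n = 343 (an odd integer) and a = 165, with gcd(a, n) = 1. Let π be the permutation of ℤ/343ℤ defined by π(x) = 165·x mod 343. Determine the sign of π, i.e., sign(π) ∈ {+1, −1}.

+1

Trace 148: π^k(148) = [148, 67, 79, 1, 165, 128, 197] for k=0..6.
Cycle type of π: 21×14 + 3×16 + 1; total 31 cycles.
343 − 31 = 312 transpositions; sign(π) = (−1)^312 = +1.
Via Zolotarev, sign(π_{165}) = (165|343) = +1.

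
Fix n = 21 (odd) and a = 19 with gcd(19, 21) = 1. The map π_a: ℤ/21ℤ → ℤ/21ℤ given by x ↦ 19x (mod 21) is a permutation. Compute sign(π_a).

Orbit of 1 under x↦19x: [1, 19, 4, 13, 16, 10]… (length divides ord_21(19)).
Cycle type of π: 6×3 + 1×3; total 6 cycles.
n − c = 21 − 6 = 15; sign = (−1)^15 = -1.

-1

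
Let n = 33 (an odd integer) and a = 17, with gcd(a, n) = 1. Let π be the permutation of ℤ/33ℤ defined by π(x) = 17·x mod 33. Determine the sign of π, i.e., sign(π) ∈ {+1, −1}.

Start at x=17: 17 → 25 → 29 → 31 → 32 → 16 → 8 → … (one orbit).
Cycle type of π: 10×3 + 2 + 1; total 5 cycles.
33 − 5 = 28 transpositions; sign(π) = (−1)^28 = +1.
The Jacobi symbol (17|33) = +1 (Zolotarev) agrees.

+1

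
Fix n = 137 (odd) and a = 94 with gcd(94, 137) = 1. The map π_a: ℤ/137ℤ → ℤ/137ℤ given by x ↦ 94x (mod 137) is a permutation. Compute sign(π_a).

Trace 82: π^k(82) = [82, 36, 96, 119, 89, 9, 24] for k=0..6.
Decompose π into cycles: lengths [136, 1] (2 cycles, including the fixed point 0).
Σ(ℓ_i−1) = 137−2 = 135; sign = (−1)^135 = -1.
The Jacobi symbol (94|137) = -1 (Zolotarev) agrees.

-1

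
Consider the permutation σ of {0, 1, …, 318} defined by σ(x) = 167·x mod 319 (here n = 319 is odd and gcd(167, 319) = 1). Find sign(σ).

-1

Orbit of 291 under x↦167x: [291, 109, 20, 150, 168, 303, 199]… (length divides ord_319(167)).
8 cycles of lengths [70, 70, 70, 70, 14, 14, 10, 1].
n − c = 319 − 8 = 311; sign = (−1)^311 = -1.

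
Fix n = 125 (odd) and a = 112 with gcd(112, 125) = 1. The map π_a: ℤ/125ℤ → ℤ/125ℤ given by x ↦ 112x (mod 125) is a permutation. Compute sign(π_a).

-1

Start at x=116: 116 → 117 → 104 → 23 → 76 → 12 → 94 → … (one orbit).
Cycle lengths of π_112 on ℤ/125ℤ: [100, 20, 4, 1]; 4 cycles in total.
sign(π) = (−1)^{n − #cycles} = (−1)^{125−4} = (−1)^121 = -1.
Via Zolotarev, sign(π_{112}) = (112|125) = -1.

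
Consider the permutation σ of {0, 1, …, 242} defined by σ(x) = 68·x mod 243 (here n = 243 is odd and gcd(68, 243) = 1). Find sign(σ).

-1

Start at x=148: 148 → 101 → 64 → 221 → 205 → 89 → 220 → … (one orbit).
6 cycles of lengths [162, 54, 18, 6, 2, 1].
sign(π) = (−1)^{n − #cycles} = (−1)^{243−6} = (−1)^237 = -1.
(68|243)_J = -1 (Zolotarev's lemma cross-check).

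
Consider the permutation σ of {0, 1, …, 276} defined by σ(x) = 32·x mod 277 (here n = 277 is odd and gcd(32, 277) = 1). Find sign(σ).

-1

Start at x=19: 19 → 54 → 66 → 173 → 273 → 149 → 59 → … (one orbit).
π_32 has 4 disjoint cycles with lengths [92, 92, 92, 1] on {0,…,276}.
277 − 4 = 273 transpositions; sign(π) = (−1)^273 = -1.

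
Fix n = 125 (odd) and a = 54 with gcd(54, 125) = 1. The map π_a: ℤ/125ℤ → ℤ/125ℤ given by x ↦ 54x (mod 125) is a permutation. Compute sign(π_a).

+1

Start at x=44: 44 → 1 → 54 → 41 → 89 → 56 → 24 → … (one orbit).
Cycle lengths of π_54 on ℤ/125ℤ: [50, 50, 10, 10, 2, 2, 1]; 7 cycles in total.
With 7 cycles on 125 points, sign = (−1)^{125−7} = +1.
Via Zolotarev, sign(π_{54}) = (54|125) = +1.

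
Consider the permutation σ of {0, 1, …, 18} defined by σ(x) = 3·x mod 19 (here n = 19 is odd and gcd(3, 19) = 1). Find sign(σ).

Start at x=18: 18 → 16 → 10 → 11 → 14 → 4 → 12 → … (one orbit).
The orbit structure of x ↦ 3x mod 19: 2 orbits of sizes [18, 1].
sign(π) = (−1)^{n − #cycles} = (−1)^{19−2} = (−1)^17 = -1.

-1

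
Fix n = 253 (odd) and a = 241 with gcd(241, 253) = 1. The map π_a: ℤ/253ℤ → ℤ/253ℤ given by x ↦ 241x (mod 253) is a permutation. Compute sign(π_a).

Orbit of 100 under x↦241x: [100, 65, 232, 252, 12, 109, 210]… (length divides ord_253(241)).
Decompose π into cycles: lengths [22, 22, 22, 22, 22, 22, 22, 22, 22, 22, 22, 2, 2, 2, 2, 2, 1] (17 cycles, including the fixed point 0).
17 cycles on 253: each ℓ→(−1)^(ℓ−1), product (−1)^236 = +1.
(241|253)_J = +1 (Zolotarev's lemma cross-check).

+1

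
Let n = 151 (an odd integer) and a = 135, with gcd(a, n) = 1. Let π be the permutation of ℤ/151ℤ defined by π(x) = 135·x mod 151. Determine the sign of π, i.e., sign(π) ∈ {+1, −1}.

-1

Start at x=46: 46 → 19 → 149 → 32 → 92 → 38 → 147 → … (one orbit).
Cycle lengths of π_135 on ℤ/151ℤ: [30, 30, 30, 30, 30, 1]; 6 cycles in total.
6 cycles on 151: each ℓ→(−1)^(ℓ−1), product (−1)^145 = -1.
Via Zolotarev, sign(π_{135}) = (135|151) = -1.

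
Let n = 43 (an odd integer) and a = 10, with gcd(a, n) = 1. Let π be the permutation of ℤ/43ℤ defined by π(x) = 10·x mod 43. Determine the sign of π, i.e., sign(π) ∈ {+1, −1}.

Orbit of 15 under x↦10x: [15, 21, 38, 36, 16, 31, 9]… (length divides ord_43(10)).
Decompose π into cycles: lengths [21, 21, 1] (3 cycles, including the fixed point 0).
sign(π) = (−1)^{n − #cycles} = (−1)^{43−3} = (−1)^40 = +1.

+1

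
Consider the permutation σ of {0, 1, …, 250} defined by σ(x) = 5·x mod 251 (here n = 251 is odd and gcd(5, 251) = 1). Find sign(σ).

+1

Start at x=16: 16 → 80 → 149 → 243 → 211 → 51 → 4 → … (one orbit).
Cycle lengths of π_5 on ℤ/251ℤ: [25, 25, 25, 25, 25, 25, 25, 25, 25, 25, 1]; 11 cycles in total.
Σ(ℓ_i−1) = 251−11 = 240; sign = (−1)^240 = +1.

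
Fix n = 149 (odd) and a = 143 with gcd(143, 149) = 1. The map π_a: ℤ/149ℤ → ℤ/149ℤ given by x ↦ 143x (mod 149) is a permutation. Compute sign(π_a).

+1

Trace 68: π^k(68) = [68, 39, 64, 63, 69, 33, 100] for k=0..6.
The orbit structure of x ↦ 143x mod 149: 3 orbits of sizes [74, 74, 1].
3 cycles on 149: each ℓ→(−1)^(ℓ−1), product (−1)^146 = +1.
Check: (143/149) = +1 by Zolotarev.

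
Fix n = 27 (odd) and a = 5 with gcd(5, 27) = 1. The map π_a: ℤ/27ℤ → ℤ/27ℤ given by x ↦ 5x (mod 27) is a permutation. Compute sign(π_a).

-1

Trace 16: π^k(16) = [16, 26, 22, 2, 10, 23, 7] for k=0..6.
Decompose π into cycles: lengths [18, 6, 2, 1] (4 cycles, including the fixed point 0).
27 − 4 = 23 transpositions; sign(π) = (−1)^23 = -1.
Check: (5/27) = -1 by Zolotarev.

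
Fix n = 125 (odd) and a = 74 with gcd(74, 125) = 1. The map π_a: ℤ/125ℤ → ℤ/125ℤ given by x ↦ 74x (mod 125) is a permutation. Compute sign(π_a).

Start at x=51: 51 → 24 → 26 → 49 → 1 → 74 → 101 → … (one orbit).
23 cycles of lengths [10, 10, 10, 10, 10, 10, 10, 10, 10, 10, 2, 2, 2, 2, 2, 2, 2, 2, 2, 2, 2, 2, 1].
Σ(ℓ_i−1) = 125−23 = 102; sign = (−1)^102 = +1.
The Jacobi symbol (74|125) = +1 (Zolotarev) agrees.

+1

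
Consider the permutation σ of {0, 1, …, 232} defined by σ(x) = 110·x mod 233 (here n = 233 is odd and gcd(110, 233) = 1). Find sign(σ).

+1

Start at x=105: 105 → 133 → 184 → 202 → 85 → 30 → 38 → … (one orbit).
Decompose π into cycles: lengths [116, 116, 1] (3 cycles, including the fixed point 0).
Σ(ℓ_i−1) = 233−3 = 230; sign = (−1)^230 = +1.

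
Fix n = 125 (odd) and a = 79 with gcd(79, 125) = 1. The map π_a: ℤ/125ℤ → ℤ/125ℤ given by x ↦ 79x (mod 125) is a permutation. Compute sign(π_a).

Trace 26: π^k(26) = [26, 54, 16, 14, 106, 124, 46] for k=0..6.
Decompose π into cycles: lengths [50, 50, 10, 10, 2, 2, 1] (7 cycles, including the fixed point 0).
Σ(ℓ_i−1) = 125−7 = 118; sign = (−1)^118 = +1.

+1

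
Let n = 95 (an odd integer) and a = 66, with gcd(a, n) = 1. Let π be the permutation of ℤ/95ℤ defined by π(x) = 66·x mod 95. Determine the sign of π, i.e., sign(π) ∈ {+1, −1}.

+1

Start at x=26: 26 → 6 → 16 → 11 → 61 → 36 → 1 → … (one orbit).
Cycle lengths of π_66 on ℤ/95ℤ: [9, 9, 9, 9, 9, 9, 9, 9, 9, 9, 1, 1, 1, 1, 1]; 15 cycles in total.
Σ(ℓ_i−1) = 95−15 = 80; sign = (−1)^80 = +1.
Zolotarev: (66|95) = +1, matching the cycle-count sign.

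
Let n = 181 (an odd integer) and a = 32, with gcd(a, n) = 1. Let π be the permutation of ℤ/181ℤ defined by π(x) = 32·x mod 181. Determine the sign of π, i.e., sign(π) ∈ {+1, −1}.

Start at x=164: 164 → 180 → 149 → 62 → 174 → 138 → 72 → … (one orbit).
π_32 has 6 disjoint cycles with lengths [36, 36, 36, 36, 36, 1] on {0,…,180}.
Σ(ℓ_i−1) = 181−6 = 175; sign = (−1)^175 = -1.
The Jacobi symbol (32|181) = -1 (Zolotarev) agrees.

-1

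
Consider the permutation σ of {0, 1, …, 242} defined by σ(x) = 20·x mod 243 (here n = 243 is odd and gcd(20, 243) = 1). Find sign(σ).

-1

Start at x=79: 79 → 122 → 10 → 200 → 112 → 53 → 88 → … (one orbit).
Decompose π into cycles: lengths [162, 54, 18, 6, 2, 1] (6 cycles, including the fixed point 0).
Σ(ℓ_i−1) = 243−6 = 237; sign = (−1)^237 = -1.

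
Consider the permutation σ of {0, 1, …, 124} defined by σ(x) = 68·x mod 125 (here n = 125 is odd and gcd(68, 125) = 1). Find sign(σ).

Trace 68: π^k(68) = [68, 124, 57, 1] for k=0..3.
π_68 has 32 disjoint cycles with lengths [4, 4, 4, 4, 4, 4, 4, 4, 4, 4, 4, 4, 4, 4, 4, 4, 4, 4, 4, 4, 4, 4, 4, 4, 4, 4, 4, 4, 4, 4, 4, 1] on {0,…,124}.
n − c = 125 − 32 = 93; sign = (−1)^93 = -1.
Zolotarev: (68|125) = -1, matching the cycle-count sign.

-1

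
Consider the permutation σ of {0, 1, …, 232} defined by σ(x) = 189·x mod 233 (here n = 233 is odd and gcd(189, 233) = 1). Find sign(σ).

-1

Start at x=198: 198 → 142 → 43 → 205 → 67 → 81 → 164 → … (one orbit).
Decompose π into cycles: lengths [232, 1] (2 cycles, including the fixed point 0).
With 2 cycles on 233 points, sign = (−1)^{233−2} = -1.
Check: (189/233) = -1 by Zolotarev.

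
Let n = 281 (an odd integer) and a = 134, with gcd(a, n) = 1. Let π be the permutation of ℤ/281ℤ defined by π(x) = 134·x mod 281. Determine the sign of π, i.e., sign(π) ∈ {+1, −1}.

Orbit of 38 under x↦134x: [38, 34, 60, 172, 6, 242, 113]… (length divides ord_281(134)).
6 cycles of lengths [56, 56, 56, 56, 56, 1].
n − c = 281 − 6 = 275; sign = (−1)^275 = -1.

-1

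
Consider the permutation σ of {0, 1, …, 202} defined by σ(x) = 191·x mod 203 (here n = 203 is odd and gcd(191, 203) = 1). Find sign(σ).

Orbit of 99 under x↦191x: [99, 30, 46, 57, 128, 88, 162]… (length divides ord_203(191)).
Decompose π into cycles: lengths [12, 12, 12, 12, 12, 12, 12, 12, 12, 12, 12, 12, 12, 12, 4, 4, 4, 4, 4, 4, 4, 3, 3, 1] (24 cycles, including the fixed point 0).
24 cycles on 203: each ℓ→(−1)^(ℓ−1), product (−1)^179 = -1.
(191|203)_J = -1 (Zolotarev's lemma cross-check).

-1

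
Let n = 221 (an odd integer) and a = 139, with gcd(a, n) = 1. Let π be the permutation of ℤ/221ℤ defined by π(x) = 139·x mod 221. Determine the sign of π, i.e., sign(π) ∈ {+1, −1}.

-1

Trace 183: π^k(183) = [183, 22, 185, 79, 152, 133, 144] for k=0..6.
Cycle type of π: 48×4 + 16 + 3×4 + 1; total 10 cycles.
Σ(ℓ_i−1) = 221−10 = 211; sign = (−1)^211 = -1.
Check: (139/221) = -1 by Zolotarev.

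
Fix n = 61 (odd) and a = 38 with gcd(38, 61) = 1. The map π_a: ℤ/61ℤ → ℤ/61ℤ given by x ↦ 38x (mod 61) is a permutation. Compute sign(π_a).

-1

Start at x=38: 38 → 41 → 33 → 34 → 11 → 52 → 24 → … (one orbit).
Cycle lengths of π_38 on ℤ/61ℤ: [20, 20, 20, 1]; 4 cycles in total.
61 − 4 = 57 transpositions; sign(π) = (−1)^57 = -1.
Via Zolotarev, sign(π_{38}) = (38|61) = -1.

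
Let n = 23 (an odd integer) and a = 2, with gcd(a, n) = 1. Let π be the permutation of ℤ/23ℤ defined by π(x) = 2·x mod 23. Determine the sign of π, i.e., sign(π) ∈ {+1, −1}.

+1

Trace 9: π^k(9) = [9, 18, 13, 3, 6, 12, 1] for k=0..6.
The orbit structure of x ↦ 2x mod 23: 3 orbits of sizes [11, 11, 1].
n − c = 23 − 3 = 20; sign = (−1)^20 = +1.
Via Zolotarev, sign(π_{2}) = (2|23) = +1.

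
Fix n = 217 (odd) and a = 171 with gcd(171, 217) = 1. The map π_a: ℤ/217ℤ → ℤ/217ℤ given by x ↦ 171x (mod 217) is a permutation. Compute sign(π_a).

Start at x=163: 163 → 97 → 95 → 187 → 78 → 101 → 128 → … (one orbit).
Cycle lengths of π_171 on ℤ/217ℤ: [30, 30, 30, 30, 30, 30, 6, 5, 5, 5, 5, 5, 5, 1]; 14 cycles in total.
217 − 14 = 203 transpositions; sign(π) = (−1)^203 = -1.

-1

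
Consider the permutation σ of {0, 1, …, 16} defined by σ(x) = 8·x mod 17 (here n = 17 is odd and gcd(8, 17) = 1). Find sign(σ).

Orbit of 15 under x↦8x: [15, 1, 8, 13, 2, 16, 9]… (length divides ord_17(8)).
Decompose π into cycles: lengths [8, 8, 1] (3 cycles, including the fixed point 0).
3 cycles on 17: each ℓ→(−1)^(ℓ−1), product (−1)^14 = +1.
Via Zolotarev, sign(π_{8}) = (8|17) = +1.

+1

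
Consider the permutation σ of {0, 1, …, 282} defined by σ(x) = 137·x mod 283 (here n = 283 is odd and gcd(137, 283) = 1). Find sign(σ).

+1

Start at x=23: 23 → 38 → 112 → 62 → 4 → 265 → 81 → … (one orbit).
Cycle lengths of π_137 on ℤ/283ℤ: [141, 141, 1]; 3 cycles in total.
sign(π) = (−1)^{n − #cycles} = (−1)^{283−3} = (−1)^280 = +1.
The Jacobi symbol (137|283) = +1 (Zolotarev) agrees.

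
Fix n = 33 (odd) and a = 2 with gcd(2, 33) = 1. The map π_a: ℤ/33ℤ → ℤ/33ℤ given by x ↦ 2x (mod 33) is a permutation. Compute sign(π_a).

+1

Orbit of 4 under x↦2x: [4, 8, 16, 32, 31, 29, 25]… (length divides ord_33(2)).
Decompose π into cycles: lengths [10, 10, 10, 2, 1] (5 cycles, including the fixed point 0).
Σ(ℓ_i−1) = 33−5 = 28; sign = (−1)^28 = +1.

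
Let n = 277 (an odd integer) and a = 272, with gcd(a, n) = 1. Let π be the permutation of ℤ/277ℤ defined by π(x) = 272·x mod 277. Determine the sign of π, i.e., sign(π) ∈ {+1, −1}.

-1

Orbit of 238 under x↦272x: [238, 195, 133, 166, 1, 272, 25]… (length divides ord_277(272)).
π_272 has 2 disjoint cycles with lengths [276, 1] on {0,…,276}.
2 cycles on 277: each ℓ→(−1)^(ℓ−1), product (−1)^275 = -1.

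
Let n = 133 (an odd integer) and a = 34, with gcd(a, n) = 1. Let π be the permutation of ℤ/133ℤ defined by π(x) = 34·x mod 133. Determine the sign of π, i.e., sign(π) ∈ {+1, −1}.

Start at x=92: 92 → 69 → 85 → 97 → 106 → 13 → 43 → … (one orbit).
π_34 has 11 disjoint cycles with lengths [18, 18, 18, 18, 18, 18, 18, 2, 2, 2, 1] on {0,…,132}.
Σ(ℓ_i−1) = 133−11 = 122; sign = (−1)^122 = +1.

+1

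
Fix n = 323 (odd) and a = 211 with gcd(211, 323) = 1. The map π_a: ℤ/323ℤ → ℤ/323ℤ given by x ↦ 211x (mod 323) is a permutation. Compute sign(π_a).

+1

Orbit of 120 under x↦211x: [120, 126, 100, 105, 191, 249, 213]… (length divides ord_323(211)).
5 cycles of lengths [144, 144, 18, 16, 1].
5 cycles on 323: each ℓ→(−1)^(ℓ−1), product (−1)^318 = +1.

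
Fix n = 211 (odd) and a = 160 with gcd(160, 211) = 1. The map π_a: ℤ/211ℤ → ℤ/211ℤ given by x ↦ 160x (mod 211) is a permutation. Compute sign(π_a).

-1

Trace 83: π^k(83) = [83, 198, 30, 158, 171, 141, 194] for k=0..6.
Cycle type of π: 210 + 1; total 2 cycles.
With 2 cycles on 211 points, sign = (−1)^{211−2} = -1.
The Jacobi symbol (160|211) = -1 (Zolotarev) agrees.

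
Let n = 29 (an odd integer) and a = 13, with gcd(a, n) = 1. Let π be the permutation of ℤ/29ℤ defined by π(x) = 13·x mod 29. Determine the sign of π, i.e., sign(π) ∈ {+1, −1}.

Orbit of 22 under x↦13x: [22, 25, 6, 20, 28, 16, 5]… (length divides ord_29(13)).
3 cycles of lengths [14, 14, 1].
3 cycles on 29: each ℓ→(−1)^(ℓ−1), product (−1)^26 = +1.

+1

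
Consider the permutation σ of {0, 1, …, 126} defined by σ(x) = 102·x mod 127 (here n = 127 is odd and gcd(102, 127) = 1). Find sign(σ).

Trace 123: π^k(123) = [123, 100, 40, 16, 108, 94, 63] for k=0..6.
Decompose π into cycles: lengths [42, 42, 42, 1] (4 cycles, including the fixed point 0).
n − c = 127 − 4 = 123; sign = (−1)^123 = -1.

-1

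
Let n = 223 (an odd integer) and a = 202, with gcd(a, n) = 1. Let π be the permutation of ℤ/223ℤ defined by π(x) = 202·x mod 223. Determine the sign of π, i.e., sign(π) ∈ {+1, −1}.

Orbit of 7 under x↦202x: [7, 76, 188, 66, 175, 116, 17]… (length divides ord_223(202)).
Decompose π into cycles: lengths [111, 111, 1] (3 cycles, including the fixed point 0).
Σ(ℓ_i−1) = 223−3 = 220; sign = (−1)^220 = +1.

+1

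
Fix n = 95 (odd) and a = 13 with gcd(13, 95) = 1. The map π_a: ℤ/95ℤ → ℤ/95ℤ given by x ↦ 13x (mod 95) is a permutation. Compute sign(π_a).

+1

Orbit of 54 under x↦13x: [54, 37, 6, 78, 64, 72, 81]… (length divides ord_95(13)).
Decompose π into cycles: lengths [36, 36, 18, 4, 1] (5 cycles, including the fixed point 0).
sign(π) = (−1)^{n − #cycles} = (−1)^{95−5} = (−1)^90 = +1.
The Jacobi symbol (13|95) = +1 (Zolotarev) agrees.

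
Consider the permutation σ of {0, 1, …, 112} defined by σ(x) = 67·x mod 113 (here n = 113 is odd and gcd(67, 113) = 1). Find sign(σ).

-1

Start at x=23: 23 → 72 → 78 → 28 → 68 → 36 → 39 → … (one orbit).
The orbit structure of x ↦ 67x mod 113: 2 orbits of sizes [112, 1].
sign(π) = (−1)^{n − #cycles} = (−1)^{113−2} = (−1)^111 = -1.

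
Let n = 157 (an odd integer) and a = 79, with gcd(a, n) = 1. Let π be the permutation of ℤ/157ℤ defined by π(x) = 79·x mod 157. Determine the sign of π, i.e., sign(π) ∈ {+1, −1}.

-1

Trace 90: π^k(90) = [90, 45, 101, 129, 143, 150, 75] for k=0..6.
Cycle lengths of π_79 on ℤ/157ℤ: [52, 52, 52, 1]; 4 cycles in total.
Σ(ℓ_i−1) = 157−4 = 153; sign = (−1)^153 = -1.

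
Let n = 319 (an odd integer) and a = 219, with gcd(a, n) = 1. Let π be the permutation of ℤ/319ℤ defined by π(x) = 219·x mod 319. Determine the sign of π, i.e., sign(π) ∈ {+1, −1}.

Trace 54: π^k(54) = [54, 23, 252, 1, 219, 111, 65] for k=0..6.
Cycle lengths of π_219 on ℤ/319ℤ: [14, 14, 14, 14, 14, 14, 14, 14, 14, 14, 14, 14, 14, 14, 14, 14, 14, 14, 14, 14, 7, 7, 7, 7, 2, 2, 2, 2, 2, 1]; 30 cycles in total.
319 − 30 = 289 transpositions; sign(π) = (−1)^289 = -1.

-1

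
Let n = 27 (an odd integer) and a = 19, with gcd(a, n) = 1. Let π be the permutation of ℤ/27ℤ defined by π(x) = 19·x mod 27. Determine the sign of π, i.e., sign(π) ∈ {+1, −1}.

Start at x=10: 10 → 1 → 19 → 10 (one orbit).
Decompose π into cycles: lengths [3, 3, 3, 3, 3, 3, 1, 1, 1, 1, 1, 1, 1, 1, 1] (15 cycles, including the fixed point 0).
n − c = 27 − 15 = 12; sign = (−1)^12 = +1.
Check: (19/27) = +1 by Zolotarev.

+1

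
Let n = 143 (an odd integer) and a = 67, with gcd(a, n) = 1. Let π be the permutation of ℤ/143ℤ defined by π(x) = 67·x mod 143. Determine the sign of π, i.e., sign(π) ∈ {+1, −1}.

Start at x=23: 23 → 111 → 1 → 67 → 56 → 34 → 133 → … (one orbit).
Cycle type of π: 12×11 + 1×11; total 22 cycles.
22 cycles on 143: each ℓ→(−1)^(ℓ−1), product (−1)^121 = -1.
Check: (67/143) = -1 by Zolotarev.

-1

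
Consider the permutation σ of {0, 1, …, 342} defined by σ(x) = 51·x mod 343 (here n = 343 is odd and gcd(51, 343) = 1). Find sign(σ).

+1

Start at x=37: 37 → 172 → 197 → 100 → 298 → 106 → 261 → … (one orbit).
Cycle type of π: 147×2 + 21×2 + 3×2 + 1; total 7 cycles.
With 7 cycles on 343 points, sign = (−1)^{343−7} = +1.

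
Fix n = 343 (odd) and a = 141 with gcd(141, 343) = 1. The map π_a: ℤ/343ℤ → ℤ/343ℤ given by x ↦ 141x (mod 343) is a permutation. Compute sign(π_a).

+1

Start at x=246: 246 → 43 → 232 → 127 → 71 → 64 → 106 → … (one orbit).
Cycle type of π: 49×6 + 7×6 + 1×7; total 19 cycles.
Σ(ℓ_i−1) = 343−19 = 324; sign = (−1)^324 = +1.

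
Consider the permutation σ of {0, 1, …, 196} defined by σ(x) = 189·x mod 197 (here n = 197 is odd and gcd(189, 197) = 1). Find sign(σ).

-1

Orbit of 159 under x↦189x: [159, 107, 129, 150, 179, 144, 30]… (length divides ord_197(189)).
Cycle lengths of π_189 on ℤ/197ℤ: [196, 1]; 2 cycles in total.
With 2 cycles on 197 points, sign = (−1)^{197−2} = -1.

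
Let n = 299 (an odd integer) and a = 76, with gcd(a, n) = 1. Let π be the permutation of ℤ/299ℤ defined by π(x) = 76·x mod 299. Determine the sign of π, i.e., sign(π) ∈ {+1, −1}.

Trace 35: π^k(35) = [35, 268, 36, 45, 131, 89, 186] for k=0..6.
Decompose π into cycles: lengths [132, 132, 22, 12, 1] (5 cycles, including the fixed point 0).
5 cycles on 299: each ℓ→(−1)^(ℓ−1), product (−1)^294 = +1.
Zolotarev: (76|299) = +1, matching the cycle-count sign.

+1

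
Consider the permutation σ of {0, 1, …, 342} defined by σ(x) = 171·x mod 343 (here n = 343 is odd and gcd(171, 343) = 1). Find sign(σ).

-1

Trace 36: π^k(36) = [36, 325, 9, 167, 88, 299, 22] for k=0..6.
Cycle type of π: 294 + 42 + 6 + 1; total 4 cycles.
343 − 4 = 339 transpositions; sign(π) = (−1)^339 = -1.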